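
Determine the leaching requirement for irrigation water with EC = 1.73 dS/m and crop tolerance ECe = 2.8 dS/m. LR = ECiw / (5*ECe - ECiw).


LR = ECiw / (5*ECe - ECiw)
LR = 1.73 / (5*2.8 - 1.73)
LR = 1.73 / 12.2700

0.1410


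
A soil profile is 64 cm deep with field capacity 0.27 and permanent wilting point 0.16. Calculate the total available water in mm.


AWC = (FC - PWP) * d * 10
AWC = (0.27 - 0.16) * 64 * 10
AWC = 0.1100 * 64 * 10

70.4000 mm


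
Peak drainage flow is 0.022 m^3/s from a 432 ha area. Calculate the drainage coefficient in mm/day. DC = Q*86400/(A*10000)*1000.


DC = Q * 86400 / (A * 10000) * 1000
DC = 0.022 * 86400 / (432 * 10000) * 1000
DC = 1900800.0000 / 4320000

0.4400 mm/day


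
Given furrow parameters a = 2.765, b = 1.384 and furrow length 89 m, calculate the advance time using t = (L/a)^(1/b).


t = (L/a)^(1/b)
t = (89/2.765)^(1/1.384)
t = 32.188065^(1/1.384)

12.2850 min


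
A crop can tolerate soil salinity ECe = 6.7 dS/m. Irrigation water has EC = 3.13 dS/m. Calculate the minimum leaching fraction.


LR = ECiw / (5*ECe - ECiw)
LR = 3.13 / (5*6.7 - 3.13)
LR = 3.13 / 30.3700

0.1031


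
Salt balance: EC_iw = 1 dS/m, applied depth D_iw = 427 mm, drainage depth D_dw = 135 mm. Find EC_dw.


EC_dw = EC_iw * D_iw / D_dw
EC_dw = 1 * 427 / 135
EC_dw = 427 / 135

3.1630 dS/m


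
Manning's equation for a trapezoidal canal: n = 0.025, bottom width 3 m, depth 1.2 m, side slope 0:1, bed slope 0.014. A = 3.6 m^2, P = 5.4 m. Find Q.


R = A/P = 3.6/5.4 = 0.666667
Q = (1/0.025) * 3.6 * 0.666667^(2/3) * 0.014^0.5

13.0027 m^3/s


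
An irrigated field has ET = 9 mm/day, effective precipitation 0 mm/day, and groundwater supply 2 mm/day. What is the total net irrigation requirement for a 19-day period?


Daily deficit = ET - Pe - GW = 9 - 0 - 2 = 7 mm/day
NIR = 7 * 19 = 133 mm

133.0000 mm


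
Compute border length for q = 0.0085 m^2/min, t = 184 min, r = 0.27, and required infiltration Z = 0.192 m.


L = q*t/((1+r)*Z)
L = 0.0085*184/((1+0.27)*0.192)
L = 1.564/0.24384

6.4140 m


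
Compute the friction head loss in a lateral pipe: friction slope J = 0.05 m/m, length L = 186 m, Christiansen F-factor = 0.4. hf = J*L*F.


hf = J * L * F = 0.05 * 186 * 0.4 = 3.7200 m

3.7200 m


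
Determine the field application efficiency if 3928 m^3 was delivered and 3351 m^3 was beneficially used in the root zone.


Ea = V_root / V_field * 100 = 3351 / 3928 * 100 = 85.3106%

85.3106 %


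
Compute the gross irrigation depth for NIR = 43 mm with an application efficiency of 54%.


Ea = 54% = 0.54
GID = NIR / Ea = 43 / 0.54 = 79.6296 mm

79.6296 mm


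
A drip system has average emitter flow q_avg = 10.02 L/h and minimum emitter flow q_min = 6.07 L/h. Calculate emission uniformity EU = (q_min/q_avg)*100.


EU = (q_min/q_avg)*100 = (6.07/10.02)*100 = 60.5788%

60.5788 %


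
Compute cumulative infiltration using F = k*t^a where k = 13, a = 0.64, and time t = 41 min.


F = k * t^a = 13 * 41^0.64
F = 13 * 10.769156

139.9990 mm


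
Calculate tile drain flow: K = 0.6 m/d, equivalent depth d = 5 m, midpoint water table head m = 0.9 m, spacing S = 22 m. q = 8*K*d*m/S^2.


q = 8*K*d*m/S^2
q = 8*0.6*5*0.9/22^2
q = 21.6000 / 484

0.0446 m/d


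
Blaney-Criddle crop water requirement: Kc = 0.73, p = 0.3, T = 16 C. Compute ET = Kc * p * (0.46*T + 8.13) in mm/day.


ET = Kc * p * (0.46*T + 8.13)
ET = 0.73 * 0.3 * (0.46*16 + 8.13)
ET = 0.73 * 0.3 * 15.4900

3.3923 mm/day


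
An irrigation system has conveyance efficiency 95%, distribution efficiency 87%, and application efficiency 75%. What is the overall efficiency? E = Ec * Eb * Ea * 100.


Ec = 0.95, Eb = 0.87, Ea = 0.75
E = 0.95 * 0.87 * 0.75 * 100 = 61.9875%

61.9875 %


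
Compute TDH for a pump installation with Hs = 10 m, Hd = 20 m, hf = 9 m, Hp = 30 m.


TDH = Hs + Hd + hf + Hp = 10 + 20 + 9 + 30 = 69

69 m


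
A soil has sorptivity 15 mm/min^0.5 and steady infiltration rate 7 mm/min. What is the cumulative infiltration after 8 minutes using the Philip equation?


F = S*sqrt(t) + A*t
F = 15*sqrt(8) + 7*8
F = 15*2.828427 + 56

98.4264 mm


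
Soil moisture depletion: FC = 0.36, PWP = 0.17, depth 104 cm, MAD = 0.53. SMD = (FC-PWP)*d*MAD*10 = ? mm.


SMD = (FC - PWP) * d * MAD * 10
SMD = (0.36 - 0.17) * 104 * 0.53 * 10
SMD = 0.1900 * 104 * 0.53 * 10

104.7280 mm


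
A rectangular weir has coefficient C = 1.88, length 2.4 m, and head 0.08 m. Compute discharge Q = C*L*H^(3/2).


Q = C * L * H^(3/2) = 1.88 * 2.4 * 0.08^1.5 = 1.88 * 2.4 * 0.022627

0.1021 m^3/s


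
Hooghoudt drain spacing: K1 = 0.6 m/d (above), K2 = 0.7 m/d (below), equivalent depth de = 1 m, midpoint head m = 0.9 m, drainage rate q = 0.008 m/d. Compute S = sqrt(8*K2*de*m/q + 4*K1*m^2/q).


S^2 = 8*K2*de*m/q + 4*K1*m^2/q
S^2 = 8*0.7*1*0.9/0.008 + 4*0.6*0.9^2/0.008
S = sqrt(873.0000)

29.5466 m


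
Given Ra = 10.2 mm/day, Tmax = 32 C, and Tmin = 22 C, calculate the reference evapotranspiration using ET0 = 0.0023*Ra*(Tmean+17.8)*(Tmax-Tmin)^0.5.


Tmean = (Tmax + Tmin)/2 = (32 + 22)/2 = 27.0
ET0 = 0.0023 * 10.2 * (27.0 + 17.8) * sqrt(32 - 22)
ET0 = 0.0023 * 10.2 * 44.8 * 3.162278

3.3236 mm/day


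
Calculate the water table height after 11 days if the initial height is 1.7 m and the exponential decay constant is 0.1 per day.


m = m0 * exp(-k*t)
m = 1.7 * exp(-0.1 * 11)
m = 1.7 * exp(-1.1000)

0.5659 m


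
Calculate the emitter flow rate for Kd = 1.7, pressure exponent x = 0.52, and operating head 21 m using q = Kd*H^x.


q = Kd * H^x = 1.7 * 21^0.52 = 1.7 * 4.870281

8.2795 L/h


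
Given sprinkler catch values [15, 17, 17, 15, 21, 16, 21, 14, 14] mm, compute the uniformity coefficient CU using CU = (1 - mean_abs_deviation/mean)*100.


mean = 16.666667 mm
MAD = 2.074074 mm
CU = (1 - 2.074074/16.666667)*100

87.5556 %


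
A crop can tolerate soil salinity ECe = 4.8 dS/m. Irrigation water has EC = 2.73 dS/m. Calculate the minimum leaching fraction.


LR = ECiw / (5*ECe - ECiw)
LR = 2.73 / (5*4.8 - 2.73)
LR = 2.73 / 21.2700

0.1283


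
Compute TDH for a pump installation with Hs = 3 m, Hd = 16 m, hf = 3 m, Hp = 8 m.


TDH = Hs + Hd + hf + Hp = 3 + 16 + 3 + 8 = 30

30 m


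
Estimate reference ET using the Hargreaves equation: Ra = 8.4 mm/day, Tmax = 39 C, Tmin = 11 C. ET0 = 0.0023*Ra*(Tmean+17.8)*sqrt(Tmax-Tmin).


Tmean = (Tmax + Tmin)/2 = (39 + 11)/2 = 25.0
ET0 = 0.0023 * 8.4 * (25.0 + 17.8) * sqrt(39 - 11)
ET0 = 0.0023 * 8.4 * 42.8 * 5.291503

4.3755 mm/day


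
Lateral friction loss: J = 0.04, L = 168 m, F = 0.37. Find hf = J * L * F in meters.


hf = J * L * F = 0.04 * 168 * 0.37 = 2.4864 m

2.4864 m


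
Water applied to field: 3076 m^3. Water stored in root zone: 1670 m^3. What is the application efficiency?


Ea = V_root / V_field * 100 = 1670 / 3076 * 100 = 54.2913%

54.2913 %


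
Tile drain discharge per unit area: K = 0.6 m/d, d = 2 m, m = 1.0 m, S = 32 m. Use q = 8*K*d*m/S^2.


q = 8*K*d*m/S^2
q = 8*0.6*2*1.0/32^2
q = 9.6000 / 1024

0.0094 m/d


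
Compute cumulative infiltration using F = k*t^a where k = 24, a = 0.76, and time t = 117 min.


F = k * t^a = 24 * 117^0.76
F = 24 * 37.309657

895.4318 mm


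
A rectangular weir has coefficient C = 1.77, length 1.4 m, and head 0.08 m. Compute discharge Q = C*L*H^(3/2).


Q = C * L * H^(3/2) = 1.77 * 1.4 * 0.08^1.5 = 1.77 * 1.4 * 0.022627

0.0561 m^3/s


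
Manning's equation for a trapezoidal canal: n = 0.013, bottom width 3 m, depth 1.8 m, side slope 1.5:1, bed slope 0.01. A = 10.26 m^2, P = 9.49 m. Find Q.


R = A/P = 10.26/9.49 = 1.081138
Q = (1/0.013) * 10.26 * 1.081138^(2/3) * 0.01^0.5

83.1364 m^3/s


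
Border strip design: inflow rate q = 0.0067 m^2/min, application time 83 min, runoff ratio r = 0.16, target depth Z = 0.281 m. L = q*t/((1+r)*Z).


L = q*t/((1+r)*Z)
L = 0.0067*83/((1+0.16)*0.281)
L = 0.5561/0.32596

1.7060 m


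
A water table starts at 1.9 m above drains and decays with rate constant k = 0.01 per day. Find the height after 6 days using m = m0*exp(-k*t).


m = m0 * exp(-k*t)
m = 1.9 * exp(-0.01 * 6)
m = 1.9 * exp(-0.0600)

1.7894 m


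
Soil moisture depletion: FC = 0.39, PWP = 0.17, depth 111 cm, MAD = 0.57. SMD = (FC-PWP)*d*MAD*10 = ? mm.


SMD = (FC - PWP) * d * MAD * 10
SMD = (0.39 - 0.17) * 111 * 0.57 * 10
SMD = 0.2200 * 111 * 0.57 * 10

139.1940 mm


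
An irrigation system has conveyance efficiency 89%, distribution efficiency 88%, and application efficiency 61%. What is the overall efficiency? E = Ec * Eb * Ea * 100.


Ec = 0.89, Eb = 0.88, Ea = 0.61
E = 0.89 * 0.88 * 0.61 * 100 = 47.7752%

47.7752 %


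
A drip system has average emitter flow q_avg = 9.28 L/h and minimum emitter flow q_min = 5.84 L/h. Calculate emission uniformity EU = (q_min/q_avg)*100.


EU = (q_min/q_avg)*100 = (5.84/9.28)*100 = 62.9310%

62.9310 %


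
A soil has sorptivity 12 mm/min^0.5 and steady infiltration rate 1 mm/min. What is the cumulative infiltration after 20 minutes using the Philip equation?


F = S*sqrt(t) + A*t
F = 12*sqrt(20) + 1*20
F = 12*4.472136 + 20

73.6656 mm


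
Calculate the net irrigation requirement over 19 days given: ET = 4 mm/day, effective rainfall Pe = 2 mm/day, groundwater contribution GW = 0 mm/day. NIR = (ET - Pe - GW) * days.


Daily deficit = ET - Pe - GW = 4 - 2 - 0 = 2 mm/day
NIR = 2 * 19 = 38 mm

38.0000 mm


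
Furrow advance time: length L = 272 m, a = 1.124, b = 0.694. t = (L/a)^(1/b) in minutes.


t = (L/a)^(1/b)
t = (272/1.124)^(1/0.694)
t = 241.992883^(1/0.694)

2721.9118 min


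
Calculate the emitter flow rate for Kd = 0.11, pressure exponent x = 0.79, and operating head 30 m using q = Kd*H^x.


q = Kd * H^x = 0.11 * 30^0.79 = 0.11 * 14.686753

1.6155 L/h


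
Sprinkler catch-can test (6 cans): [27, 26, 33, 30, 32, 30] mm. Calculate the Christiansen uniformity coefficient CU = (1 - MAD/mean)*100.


mean = 29.666667 mm
MAD = 2.111111 mm
CU = (1 - 2.111111/29.666667)*100

92.8839 %


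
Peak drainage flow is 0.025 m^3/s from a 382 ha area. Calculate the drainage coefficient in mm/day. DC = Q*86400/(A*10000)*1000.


DC = Q * 86400 / (A * 10000) * 1000
DC = 0.025 * 86400 / (382 * 10000) * 1000
DC = 2160000.0000 / 3820000

0.5654 mm/day


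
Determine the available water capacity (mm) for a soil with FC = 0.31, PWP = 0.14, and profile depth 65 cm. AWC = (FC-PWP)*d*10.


AWC = (FC - PWP) * d * 10
AWC = (0.31 - 0.14) * 65 * 10
AWC = 0.1700 * 65 * 10

110.5000 mm


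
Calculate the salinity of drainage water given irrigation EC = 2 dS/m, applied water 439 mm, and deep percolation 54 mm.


EC_dw = EC_iw * D_iw / D_dw
EC_dw = 2 * 439 / 54
EC_dw = 878 / 54

16.2593 dS/m


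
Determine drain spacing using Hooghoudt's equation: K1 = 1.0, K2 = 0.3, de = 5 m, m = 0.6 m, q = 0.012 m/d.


S^2 = 8*K2*de*m/q + 4*K1*m^2/q
S^2 = 8*0.3*5*0.6/0.012 + 4*1.0*0.6^2/0.012
S = sqrt(720.0000)

26.8328 m


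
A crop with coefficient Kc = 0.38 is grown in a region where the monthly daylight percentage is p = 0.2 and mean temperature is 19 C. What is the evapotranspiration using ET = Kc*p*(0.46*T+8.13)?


ET = Kc * p * (0.46*T + 8.13)
ET = 0.38 * 0.2 * (0.46*19 + 8.13)
ET = 0.38 * 0.2 * 16.8700

1.2821 mm/day


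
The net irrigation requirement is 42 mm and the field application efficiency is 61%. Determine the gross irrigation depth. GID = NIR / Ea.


Ea = 61% = 0.61
GID = NIR / Ea = 42 / 0.61 = 68.8525 mm

68.8525 mm


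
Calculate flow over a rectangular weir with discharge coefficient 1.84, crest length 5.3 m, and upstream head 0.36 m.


Q = C * L * H^(3/2) = 1.84 * 5.3 * 0.36^1.5 = 1.84 * 5.3 * 0.216000

2.1064 m^3/s


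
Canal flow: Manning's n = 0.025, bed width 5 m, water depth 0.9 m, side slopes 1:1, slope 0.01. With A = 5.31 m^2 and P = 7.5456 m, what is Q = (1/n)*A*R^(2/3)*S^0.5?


R = A/P = 5.31/7.5456 = 0.703721
Q = (1/0.025) * 5.31 * 0.703721^(2/3) * 0.01^0.5

16.8043 m^3/s


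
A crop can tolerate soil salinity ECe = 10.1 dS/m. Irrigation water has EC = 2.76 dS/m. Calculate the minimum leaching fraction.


LR = ECiw / (5*ECe - ECiw)
LR = 2.76 / (5*10.1 - 2.76)
LR = 2.76 / 47.7400

0.0578


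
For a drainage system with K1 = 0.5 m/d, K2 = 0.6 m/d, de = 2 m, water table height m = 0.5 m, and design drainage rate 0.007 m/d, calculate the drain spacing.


S^2 = 8*K2*de*m/q + 4*K1*m^2/q
S^2 = 8*0.6*2*0.5/0.007 + 4*0.5*0.5^2/0.007
S = sqrt(757.1429)

27.5162 m


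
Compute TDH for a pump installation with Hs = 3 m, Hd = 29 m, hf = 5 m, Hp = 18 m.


TDH = Hs + Hd + hf + Hp = 3 + 29 + 5 + 18 = 55

55 m


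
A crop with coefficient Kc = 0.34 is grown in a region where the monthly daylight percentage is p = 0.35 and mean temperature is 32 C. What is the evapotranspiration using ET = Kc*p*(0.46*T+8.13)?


ET = Kc * p * (0.46*T + 8.13)
ET = 0.34 * 0.35 * (0.46*32 + 8.13)
ET = 0.34 * 0.35 * 22.8500

2.7191 mm/day


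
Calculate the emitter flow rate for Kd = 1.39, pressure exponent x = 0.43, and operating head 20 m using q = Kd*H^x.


q = Kd * H^x = 1.39 * 20^0.43 = 1.39 * 3.626126

5.0403 L/h


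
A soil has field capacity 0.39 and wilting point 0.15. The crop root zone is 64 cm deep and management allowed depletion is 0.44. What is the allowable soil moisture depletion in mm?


SMD = (FC - PWP) * d * MAD * 10
SMD = (0.39 - 0.15) * 64 * 0.44 * 10
SMD = 0.2400 * 64 * 0.44 * 10

67.5840 mm


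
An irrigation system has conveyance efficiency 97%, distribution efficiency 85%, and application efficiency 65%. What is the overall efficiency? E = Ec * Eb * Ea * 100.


Ec = 0.97, Eb = 0.85, Ea = 0.65
E = 0.97 * 0.85 * 0.65 * 100 = 53.5925%

53.5925 %


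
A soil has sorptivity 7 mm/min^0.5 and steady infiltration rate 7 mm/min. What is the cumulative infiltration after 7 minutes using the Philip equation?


F = S*sqrt(t) + A*t
F = 7*sqrt(7) + 7*7
F = 7*2.645751 + 49

67.5203 mm


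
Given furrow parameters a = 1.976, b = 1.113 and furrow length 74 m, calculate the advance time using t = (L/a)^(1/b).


t = (L/a)^(1/b)
t = (74/1.976)^(1/1.113)
t = 37.449393^(1/1.113)

25.9237 min


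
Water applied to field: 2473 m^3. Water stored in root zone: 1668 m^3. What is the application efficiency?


Ea = V_root / V_field * 100 = 1668 / 2473 * 100 = 67.4484%

67.4484 %


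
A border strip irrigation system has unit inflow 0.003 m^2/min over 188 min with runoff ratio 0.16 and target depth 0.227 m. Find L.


L = q*t/((1+r)*Z)
L = 0.003*188/((1+0.16)*0.227)
L = 0.564/0.26332

2.1419 m


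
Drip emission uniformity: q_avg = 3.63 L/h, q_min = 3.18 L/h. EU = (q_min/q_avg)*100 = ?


EU = (q_min/q_avg)*100 = (3.18/3.63)*100 = 87.6033%

87.6033 %


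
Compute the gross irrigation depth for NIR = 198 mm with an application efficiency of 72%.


Ea = 72% = 0.72
GID = NIR / Ea = 198 / 0.72 = 275.0000 mm

275.0000 mm


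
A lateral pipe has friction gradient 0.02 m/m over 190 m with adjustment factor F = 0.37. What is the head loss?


hf = J * L * F = 0.02 * 190 * 0.37 = 1.4060 m

1.4060 m


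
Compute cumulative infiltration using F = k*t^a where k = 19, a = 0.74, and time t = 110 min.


F = k * t^a = 19 * 110^0.74
F = 19 * 32.406385

615.7213 mm


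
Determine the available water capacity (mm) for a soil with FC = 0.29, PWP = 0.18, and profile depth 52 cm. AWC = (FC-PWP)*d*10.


AWC = (FC - PWP) * d * 10
AWC = (0.29 - 0.18) * 52 * 10
AWC = 0.1100 * 52 * 10

57.2000 mm


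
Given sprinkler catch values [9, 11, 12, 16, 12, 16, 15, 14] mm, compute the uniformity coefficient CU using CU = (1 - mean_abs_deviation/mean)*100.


mean = 13.125000 mm
MAD = 2.125000 mm
CU = (1 - 2.125000/13.125000)*100

83.8095 %


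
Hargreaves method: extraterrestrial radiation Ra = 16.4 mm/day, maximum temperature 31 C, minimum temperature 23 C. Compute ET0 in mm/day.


Tmean = (Tmax + Tmin)/2 = (31 + 23)/2 = 27.0
ET0 = 0.0023 * 16.4 * (27.0 + 17.8) * sqrt(31 - 23)
ET0 = 0.0023 * 16.4 * 44.8 * 2.828427

4.7796 mm/day


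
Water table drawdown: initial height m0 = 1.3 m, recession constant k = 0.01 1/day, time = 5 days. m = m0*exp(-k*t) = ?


m = m0 * exp(-k*t)
m = 1.3 * exp(-0.01 * 5)
m = 1.3 * exp(-0.0500)

1.2366 m


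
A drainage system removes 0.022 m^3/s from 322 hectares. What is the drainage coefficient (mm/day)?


DC = Q * 86400 / (A * 10000) * 1000
DC = 0.022 * 86400 / (322 * 10000) * 1000
DC = 1900800.0000 / 3220000

0.5903 mm/day


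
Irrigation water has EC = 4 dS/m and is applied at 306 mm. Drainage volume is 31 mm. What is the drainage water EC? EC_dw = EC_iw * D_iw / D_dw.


EC_dw = EC_iw * D_iw / D_dw
EC_dw = 4 * 306 / 31
EC_dw = 1224 / 31

39.4839 dS/m


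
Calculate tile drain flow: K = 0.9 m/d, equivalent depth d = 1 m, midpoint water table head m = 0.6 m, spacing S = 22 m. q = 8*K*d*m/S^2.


q = 8*K*d*m/S^2
q = 8*0.9*1*0.6/22^2
q = 4.3200 / 484

0.0089 m/d


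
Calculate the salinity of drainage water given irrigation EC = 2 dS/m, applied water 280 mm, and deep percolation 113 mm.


EC_dw = EC_iw * D_iw / D_dw
EC_dw = 2 * 280 / 113
EC_dw = 560 / 113

4.9558 dS/m


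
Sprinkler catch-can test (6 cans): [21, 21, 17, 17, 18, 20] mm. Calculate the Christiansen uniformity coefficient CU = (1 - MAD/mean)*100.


mean = 19.000000 mm
MAD = 1.666667 mm
CU = (1 - 1.666667/19.000000)*100

91.2281 %


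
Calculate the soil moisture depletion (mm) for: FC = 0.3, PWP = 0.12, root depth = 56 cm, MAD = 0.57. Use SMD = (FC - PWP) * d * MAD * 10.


SMD = (FC - PWP) * d * MAD * 10
SMD = (0.3 - 0.12) * 56 * 0.57 * 10
SMD = 0.1800 * 56 * 0.57 * 10

57.4560 mm


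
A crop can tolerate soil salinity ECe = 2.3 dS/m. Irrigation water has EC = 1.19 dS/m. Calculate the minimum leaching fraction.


LR = ECiw / (5*ECe - ECiw)
LR = 1.19 / (5*2.3 - 1.19)
LR = 1.19 / 10.3100

0.1154


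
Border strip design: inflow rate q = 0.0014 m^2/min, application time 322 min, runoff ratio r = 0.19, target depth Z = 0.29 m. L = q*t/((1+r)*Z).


L = q*t/((1+r)*Z)
L = 0.0014*322/((1+0.19)*0.29)
L = 0.4508/0.3451

1.3063 m


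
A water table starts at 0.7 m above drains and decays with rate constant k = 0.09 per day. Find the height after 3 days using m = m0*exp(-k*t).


m = m0 * exp(-k*t)
m = 0.7 * exp(-0.09 * 3)
m = 0.7 * exp(-0.2700)

0.5344 m


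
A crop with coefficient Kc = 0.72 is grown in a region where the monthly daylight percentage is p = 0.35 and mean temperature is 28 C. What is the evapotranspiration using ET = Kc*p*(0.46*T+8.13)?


ET = Kc * p * (0.46*T + 8.13)
ET = 0.72 * 0.35 * (0.46*28 + 8.13)
ET = 0.72 * 0.35 * 21.0100

5.2945 mm/day


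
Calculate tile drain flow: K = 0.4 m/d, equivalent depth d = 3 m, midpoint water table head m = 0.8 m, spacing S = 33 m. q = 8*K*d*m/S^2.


q = 8*K*d*m/S^2
q = 8*0.4*3*0.8/33^2
q = 7.6800 / 1089

0.0071 m/d


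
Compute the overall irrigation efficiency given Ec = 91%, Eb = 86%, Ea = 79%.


Ec = 0.91, Eb = 0.86, Ea = 0.79
E = 0.91 * 0.86 * 0.79 * 100 = 61.8254%

61.8254 %


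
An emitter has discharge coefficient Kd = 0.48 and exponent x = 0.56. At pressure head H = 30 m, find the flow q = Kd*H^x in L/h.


q = Kd * H^x = 0.48 * 30^0.56 = 0.48 * 6.717194

3.2243 L/h


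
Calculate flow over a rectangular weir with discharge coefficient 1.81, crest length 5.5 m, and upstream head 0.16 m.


Q = C * L * H^(3/2) = 1.81 * 5.5 * 0.16^1.5 = 1.81 * 5.5 * 0.064000

0.6371 m^3/s


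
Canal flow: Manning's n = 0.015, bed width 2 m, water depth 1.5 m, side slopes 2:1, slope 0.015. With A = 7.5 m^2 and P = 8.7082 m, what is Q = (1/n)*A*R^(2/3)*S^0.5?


R = A/P = 7.5/8.7082 = 0.861257
Q = (1/0.015) * 7.5 * 0.861257^(2/3) * 0.015^0.5

55.4333 m^3/s


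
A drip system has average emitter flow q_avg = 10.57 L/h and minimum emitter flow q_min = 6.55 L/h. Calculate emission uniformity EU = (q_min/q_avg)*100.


EU = (q_min/q_avg)*100 = (6.55/10.57)*100 = 61.9678%

61.9678 %


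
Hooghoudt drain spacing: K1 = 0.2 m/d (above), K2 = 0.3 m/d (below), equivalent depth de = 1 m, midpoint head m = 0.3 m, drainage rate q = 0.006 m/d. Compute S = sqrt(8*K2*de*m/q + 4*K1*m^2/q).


S^2 = 8*K2*de*m/q + 4*K1*m^2/q
S^2 = 8*0.3*1*0.3/0.006 + 4*0.2*0.3^2/0.006
S = sqrt(132.0000)

11.4891 m


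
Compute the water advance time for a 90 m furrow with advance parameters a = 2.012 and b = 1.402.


t = (L/a)^(1/b)
t = (90/2.012)^(1/1.402)
t = 44.731610^(1/1.402)

15.0428 min


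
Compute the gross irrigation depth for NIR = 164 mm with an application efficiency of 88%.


Ea = 88% = 0.88
GID = NIR / Ea = 164 / 0.88 = 186.3636 mm

186.3636 mm


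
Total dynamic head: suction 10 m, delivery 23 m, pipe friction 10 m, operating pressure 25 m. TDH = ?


TDH = Hs + Hd + hf + Hp = 10 + 23 + 10 + 25 = 68

68 m


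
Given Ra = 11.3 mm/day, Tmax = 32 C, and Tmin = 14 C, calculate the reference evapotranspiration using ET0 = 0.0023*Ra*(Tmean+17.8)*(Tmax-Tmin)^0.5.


Tmean = (Tmax + Tmin)/2 = (32 + 14)/2 = 23.0
ET0 = 0.0023 * 11.3 * (23.0 + 17.8) * sqrt(32 - 14)
ET0 = 0.0023 * 11.3 * 40.8 * 4.242641

4.4989 mm/day


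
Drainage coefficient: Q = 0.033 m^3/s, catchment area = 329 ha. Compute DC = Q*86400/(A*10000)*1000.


DC = Q * 86400 / (A * 10000) * 1000
DC = 0.033 * 86400 / (329 * 10000) * 1000
DC = 2851200.0000 / 3290000

0.8666 mm/day


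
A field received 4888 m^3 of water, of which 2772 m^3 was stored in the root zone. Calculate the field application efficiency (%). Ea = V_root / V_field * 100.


Ea = V_root / V_field * 100 = 2772 / 4888 * 100 = 56.7103%

56.7103 %


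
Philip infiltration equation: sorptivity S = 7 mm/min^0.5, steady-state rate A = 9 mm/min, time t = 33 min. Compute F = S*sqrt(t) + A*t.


F = S*sqrt(t) + A*t
F = 7*sqrt(33) + 9*33
F = 7*5.744563 + 297

337.2119 mm


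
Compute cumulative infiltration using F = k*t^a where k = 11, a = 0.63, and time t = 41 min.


F = k * t^a = 11 * 41^0.63
F = 11 * 10.376570

114.1423 mm


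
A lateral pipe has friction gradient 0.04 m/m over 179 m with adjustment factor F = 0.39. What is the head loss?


hf = J * L * F = 0.04 * 179 * 0.39 = 2.7924 m

2.7924 m


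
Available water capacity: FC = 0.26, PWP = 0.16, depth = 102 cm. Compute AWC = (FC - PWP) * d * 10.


AWC = (FC - PWP) * d * 10
AWC = (0.26 - 0.16) * 102 * 10
AWC = 0.1000 * 102 * 10

102.0000 mm


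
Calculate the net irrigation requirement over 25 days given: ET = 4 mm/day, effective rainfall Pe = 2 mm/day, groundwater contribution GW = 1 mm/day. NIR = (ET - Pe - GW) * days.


Daily deficit = ET - Pe - GW = 4 - 2 - 1 = 1 mm/day
NIR = 1 * 25 = 25 mm

25.0000 mm


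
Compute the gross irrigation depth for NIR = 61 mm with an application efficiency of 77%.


Ea = 77% = 0.77
GID = NIR / Ea = 61 / 0.77 = 79.2208 mm

79.2208 mm


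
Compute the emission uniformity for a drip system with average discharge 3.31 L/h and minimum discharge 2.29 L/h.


EU = (q_min/q_avg)*100 = (2.29/3.31)*100 = 69.1843%

69.1843 %


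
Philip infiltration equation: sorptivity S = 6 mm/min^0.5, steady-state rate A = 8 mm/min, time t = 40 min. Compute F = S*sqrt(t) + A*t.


F = S*sqrt(t) + A*t
F = 6*sqrt(40) + 8*40
F = 6*6.324555 + 320

357.9473 mm


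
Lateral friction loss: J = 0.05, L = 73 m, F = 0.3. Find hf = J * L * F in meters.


hf = J * L * F = 0.05 * 73 * 0.3 = 1.0950 m

1.0950 m


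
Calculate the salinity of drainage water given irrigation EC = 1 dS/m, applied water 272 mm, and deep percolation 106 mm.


EC_dw = EC_iw * D_iw / D_dw
EC_dw = 1 * 272 / 106
EC_dw = 272 / 106

2.5660 dS/m


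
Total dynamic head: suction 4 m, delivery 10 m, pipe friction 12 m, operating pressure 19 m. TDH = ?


TDH = Hs + Hd + hf + Hp = 4 + 10 + 12 + 19 = 45

45 m


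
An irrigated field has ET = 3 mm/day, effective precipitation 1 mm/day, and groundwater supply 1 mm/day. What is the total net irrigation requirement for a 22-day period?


Daily deficit = ET - Pe - GW = 3 - 1 - 1 = 1 mm/day
NIR = 1 * 22 = 22 mm

22.0000 mm


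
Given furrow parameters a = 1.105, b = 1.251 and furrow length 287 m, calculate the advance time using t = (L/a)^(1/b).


t = (L/a)^(1/b)
t = (287/1.105)^(1/1.251)
t = 259.728507^(1/1.251)

85.1278 min


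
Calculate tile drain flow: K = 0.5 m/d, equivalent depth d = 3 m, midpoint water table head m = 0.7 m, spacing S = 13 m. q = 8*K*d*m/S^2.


q = 8*K*d*m/S^2
q = 8*0.5*3*0.7/13^2
q = 8.4000 / 169

0.0497 m/d


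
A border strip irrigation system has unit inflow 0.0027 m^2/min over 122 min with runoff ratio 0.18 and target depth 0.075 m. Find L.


L = q*t/((1+r)*Z)
L = 0.0027*122/((1+0.18)*0.075)
L = 0.3294/0.0885

3.7220 m


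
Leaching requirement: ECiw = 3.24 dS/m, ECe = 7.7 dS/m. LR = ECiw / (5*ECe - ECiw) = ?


LR = ECiw / (5*ECe - ECiw)
LR = 3.24 / (5*7.7 - 3.24)
LR = 3.24 / 35.2600

0.0919


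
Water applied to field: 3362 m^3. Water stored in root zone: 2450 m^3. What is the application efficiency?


Ea = V_root / V_field * 100 = 2450 / 3362 * 100 = 72.8733%

72.8733 %


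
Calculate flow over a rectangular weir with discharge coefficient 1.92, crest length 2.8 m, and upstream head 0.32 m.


Q = C * L * H^(3/2) = 1.92 * 2.8 * 0.32^1.5 = 1.92 * 2.8 * 0.181019

0.9732 m^3/s


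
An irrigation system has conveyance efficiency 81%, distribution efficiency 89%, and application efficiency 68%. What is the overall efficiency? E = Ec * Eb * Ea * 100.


Ec = 0.81, Eb = 0.89, Ea = 0.68
E = 0.81 * 0.89 * 0.68 * 100 = 49.0212%

49.0212 %


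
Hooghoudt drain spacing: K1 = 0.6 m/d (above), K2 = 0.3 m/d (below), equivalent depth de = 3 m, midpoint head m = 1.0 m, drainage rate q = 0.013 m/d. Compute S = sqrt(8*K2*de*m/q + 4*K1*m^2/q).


S^2 = 8*K2*de*m/q + 4*K1*m^2/q
S^2 = 8*0.3*3*1.0/0.013 + 4*0.6*1.0^2/0.013
S = sqrt(738.4615)

27.1746 m


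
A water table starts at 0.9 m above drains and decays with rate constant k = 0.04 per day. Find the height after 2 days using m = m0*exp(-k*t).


m = m0 * exp(-k*t)
m = 0.9 * exp(-0.04 * 2)
m = 0.9 * exp(-0.0800)

0.8308 m


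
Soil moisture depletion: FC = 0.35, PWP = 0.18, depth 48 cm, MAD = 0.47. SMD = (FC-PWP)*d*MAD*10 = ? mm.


SMD = (FC - PWP) * d * MAD * 10
SMD = (0.35 - 0.18) * 48 * 0.47 * 10
SMD = 0.1700 * 48 * 0.47 * 10

38.3520 mm


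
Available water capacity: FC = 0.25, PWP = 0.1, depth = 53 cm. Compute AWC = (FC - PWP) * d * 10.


AWC = (FC - PWP) * d * 10
AWC = (0.25 - 0.1) * 53 * 10
AWC = 0.1500 * 53 * 10

79.5000 mm


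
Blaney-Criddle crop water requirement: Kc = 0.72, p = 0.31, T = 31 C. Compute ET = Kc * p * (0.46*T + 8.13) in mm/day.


ET = Kc * p * (0.46*T + 8.13)
ET = 0.72 * 0.31 * (0.46*31 + 8.13)
ET = 0.72 * 0.31 * 22.3900

4.9974 mm/day


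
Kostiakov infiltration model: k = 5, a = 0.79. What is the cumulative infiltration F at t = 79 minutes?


F = k * t^a = 5 * 79^0.79
F = 5 * 31.559158

157.7958 mm


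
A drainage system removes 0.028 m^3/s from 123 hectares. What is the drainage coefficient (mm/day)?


DC = Q * 86400 / (A * 10000) * 1000
DC = 0.028 * 86400 / (123 * 10000) * 1000
DC = 2419200.0000 / 1230000

1.9668 mm/day


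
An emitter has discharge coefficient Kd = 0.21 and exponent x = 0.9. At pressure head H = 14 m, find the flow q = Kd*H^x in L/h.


q = Kd * H^x = 0.21 * 14^0.9 = 0.21 * 10.752643

2.2581 L/h


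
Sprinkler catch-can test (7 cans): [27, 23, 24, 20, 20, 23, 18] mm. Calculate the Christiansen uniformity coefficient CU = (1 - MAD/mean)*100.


mean = 22.142857 mm
MAD = 2.408163 mm
CU = (1 - 2.408163/22.142857)*100

89.1244 %


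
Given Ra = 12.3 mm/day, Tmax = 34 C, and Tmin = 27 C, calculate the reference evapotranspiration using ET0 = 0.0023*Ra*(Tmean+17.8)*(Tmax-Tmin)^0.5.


Tmean = (Tmax + Tmin)/2 = (34 + 27)/2 = 30.5
ET0 = 0.0023 * 12.3 * (30.5 + 17.8) * sqrt(34 - 27)
ET0 = 0.0023 * 12.3 * 48.3 * 2.645751

3.6152 mm/day


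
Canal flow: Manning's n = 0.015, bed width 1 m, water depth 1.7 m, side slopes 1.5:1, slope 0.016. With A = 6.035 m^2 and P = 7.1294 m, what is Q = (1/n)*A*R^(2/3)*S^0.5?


R = A/P = 6.035/7.1294 = 0.846495
Q = (1/0.015) * 6.035 * 0.846495^(2/3) * 0.016^0.5

45.5403 m^3/s


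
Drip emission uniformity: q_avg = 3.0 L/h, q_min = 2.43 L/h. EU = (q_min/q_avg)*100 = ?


EU = (q_min/q_avg)*100 = (2.43/3.0)*100 = 81.0000%

81.0000 %


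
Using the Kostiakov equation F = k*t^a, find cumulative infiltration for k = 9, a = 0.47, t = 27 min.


F = k * t^a = 9 * 27^0.47
F = 9 * 4.706965

42.3627 mm


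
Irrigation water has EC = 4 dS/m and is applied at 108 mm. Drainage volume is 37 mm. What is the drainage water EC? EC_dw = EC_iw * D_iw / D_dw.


EC_dw = EC_iw * D_iw / D_dw
EC_dw = 4 * 108 / 37
EC_dw = 432 / 37

11.6757 dS/m


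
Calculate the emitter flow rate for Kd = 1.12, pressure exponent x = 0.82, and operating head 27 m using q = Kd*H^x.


q = Kd * H^x = 1.12 * 27^0.82 = 1.12 * 14.918264

16.7085 L/h


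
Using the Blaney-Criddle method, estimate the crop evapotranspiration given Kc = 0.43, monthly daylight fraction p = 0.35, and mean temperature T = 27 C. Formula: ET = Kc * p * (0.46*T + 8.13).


ET = Kc * p * (0.46*T + 8.13)
ET = 0.43 * 0.35 * (0.46*27 + 8.13)
ET = 0.43 * 0.35 * 20.5500

3.0928 mm/day


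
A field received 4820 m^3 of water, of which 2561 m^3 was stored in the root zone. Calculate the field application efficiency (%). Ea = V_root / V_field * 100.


Ea = V_root / V_field * 100 = 2561 / 4820 * 100 = 53.1328%

53.1328 %


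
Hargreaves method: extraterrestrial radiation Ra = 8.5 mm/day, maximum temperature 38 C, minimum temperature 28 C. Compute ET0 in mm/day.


Tmean = (Tmax + Tmin)/2 = (38 + 28)/2 = 33.0
ET0 = 0.0023 * 8.5 * (33.0 + 17.8) * sqrt(38 - 28)
ET0 = 0.0023 * 8.5 * 50.8 * 3.162278

3.1406 mm/day


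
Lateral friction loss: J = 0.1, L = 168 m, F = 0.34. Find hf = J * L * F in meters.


hf = J * L * F = 0.1 * 168 * 0.34 = 5.7120 m

5.7120 m


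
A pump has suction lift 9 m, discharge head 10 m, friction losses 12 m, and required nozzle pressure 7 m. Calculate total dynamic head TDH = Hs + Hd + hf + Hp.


TDH = Hs + Hd + hf + Hp = 9 + 10 + 12 + 7 = 38

38 m


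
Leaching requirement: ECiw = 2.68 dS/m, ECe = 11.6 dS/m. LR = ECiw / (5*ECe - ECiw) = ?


LR = ECiw / (5*ECe - ECiw)
LR = 2.68 / (5*11.6 - 2.68)
LR = 2.68 / 55.3200

0.0484


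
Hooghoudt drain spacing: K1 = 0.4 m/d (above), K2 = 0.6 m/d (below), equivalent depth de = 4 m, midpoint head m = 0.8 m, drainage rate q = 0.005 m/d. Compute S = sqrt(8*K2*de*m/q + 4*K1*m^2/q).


S^2 = 8*K2*de*m/q + 4*K1*m^2/q
S^2 = 8*0.6*4*0.8/0.005 + 4*0.4*0.8^2/0.005
S = sqrt(3276.8000)

57.2433 m


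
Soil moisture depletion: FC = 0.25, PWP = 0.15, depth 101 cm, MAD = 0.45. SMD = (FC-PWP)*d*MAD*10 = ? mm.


SMD = (FC - PWP) * d * MAD * 10
SMD = (0.25 - 0.15) * 101 * 0.45 * 10
SMD = 0.1000 * 101 * 0.45 * 10

45.4500 mm


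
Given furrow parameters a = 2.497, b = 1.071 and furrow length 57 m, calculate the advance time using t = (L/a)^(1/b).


t = (L/a)^(1/b)
t = (57/2.497)^(1/1.071)
t = 22.827393^(1/1.071)

18.5524 min


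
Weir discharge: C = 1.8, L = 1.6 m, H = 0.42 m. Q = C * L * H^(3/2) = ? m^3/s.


Q = C * L * H^(3/2) = 1.8 * 1.6 * 0.42^1.5 = 1.8 * 1.6 * 0.272191

0.7839 m^3/s


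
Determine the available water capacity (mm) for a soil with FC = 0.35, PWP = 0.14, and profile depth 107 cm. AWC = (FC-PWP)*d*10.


AWC = (FC - PWP) * d * 10
AWC = (0.35 - 0.14) * 107 * 10
AWC = 0.2100 * 107 * 10

224.7000 mm


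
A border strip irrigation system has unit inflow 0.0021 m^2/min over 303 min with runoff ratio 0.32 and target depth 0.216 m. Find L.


L = q*t/((1+r)*Z)
L = 0.0021*303/((1+0.32)*0.216)
L = 0.6363/0.28512

2.2317 m


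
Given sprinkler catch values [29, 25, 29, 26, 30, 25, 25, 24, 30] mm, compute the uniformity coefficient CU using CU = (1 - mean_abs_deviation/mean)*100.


mean = 27.000000 mm
MAD = 2.222222 mm
CU = (1 - 2.222222/27.000000)*100

91.7695 %


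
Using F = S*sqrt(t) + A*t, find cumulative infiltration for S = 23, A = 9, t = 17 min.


F = S*sqrt(t) + A*t
F = 23*sqrt(17) + 9*17
F = 23*4.123106 + 153

247.8314 mm


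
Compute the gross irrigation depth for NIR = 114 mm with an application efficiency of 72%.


Ea = 72% = 0.72
GID = NIR / Ea = 114 / 0.72 = 158.3333 mm

158.3333 mm


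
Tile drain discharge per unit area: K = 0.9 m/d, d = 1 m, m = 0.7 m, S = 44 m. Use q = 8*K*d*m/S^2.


q = 8*K*d*m/S^2
q = 8*0.9*1*0.7/44^2
q = 5.0400 / 1936

0.0026 m/d


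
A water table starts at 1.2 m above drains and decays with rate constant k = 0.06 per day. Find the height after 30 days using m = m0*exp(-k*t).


m = m0 * exp(-k*t)
m = 1.2 * exp(-0.06 * 30)
m = 1.2 * exp(-1.8000)

0.1984 m


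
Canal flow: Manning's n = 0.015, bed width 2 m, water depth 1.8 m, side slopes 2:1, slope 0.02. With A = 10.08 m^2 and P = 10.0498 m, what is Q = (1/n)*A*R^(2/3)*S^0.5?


R = A/P = 10.08/10.0498 = 1.003005
Q = (1/0.015) * 10.08 * 1.003005^(2/3) * 0.02^0.5

95.2254 m^3/s


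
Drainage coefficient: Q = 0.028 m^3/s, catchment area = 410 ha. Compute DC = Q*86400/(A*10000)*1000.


DC = Q * 86400 / (A * 10000) * 1000
DC = 0.028 * 86400 / (410 * 10000) * 1000
DC = 2419200.0000 / 4100000

0.5900 mm/day


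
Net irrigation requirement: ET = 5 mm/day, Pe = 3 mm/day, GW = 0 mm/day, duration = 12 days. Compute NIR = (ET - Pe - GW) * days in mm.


Daily deficit = ET - Pe - GW = 5 - 3 - 0 = 2 mm/day
NIR = 2 * 12 = 24 mm

24.0000 mm


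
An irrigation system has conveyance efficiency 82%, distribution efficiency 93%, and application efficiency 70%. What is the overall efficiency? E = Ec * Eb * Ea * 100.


Ec = 0.82, Eb = 0.93, Ea = 0.7
E = 0.82 * 0.93 * 0.7 * 100 = 53.3820%

53.3820 %


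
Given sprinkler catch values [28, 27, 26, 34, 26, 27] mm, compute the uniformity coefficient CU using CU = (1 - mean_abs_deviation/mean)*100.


mean = 28.000000 mm
MAD = 2.000000 mm
CU = (1 - 2.000000/28.000000)*100

92.8571 %


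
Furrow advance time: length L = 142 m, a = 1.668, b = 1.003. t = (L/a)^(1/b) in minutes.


t = (L/a)^(1/b)
t = (142/1.668)^(1/1.003)
t = 85.131894^(1/1.003)

84.0077 min


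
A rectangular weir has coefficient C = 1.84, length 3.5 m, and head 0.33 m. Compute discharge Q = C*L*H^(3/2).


Q = C * L * H^(3/2) = 1.84 * 3.5 * 0.33^1.5 = 1.84 * 3.5 * 0.189571

1.2208 m^3/s


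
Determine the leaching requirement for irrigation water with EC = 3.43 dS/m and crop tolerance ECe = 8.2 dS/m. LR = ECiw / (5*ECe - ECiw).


LR = ECiw / (5*ECe - ECiw)
LR = 3.43 / (5*8.2 - 3.43)
LR = 3.43 / 37.5700

0.0913


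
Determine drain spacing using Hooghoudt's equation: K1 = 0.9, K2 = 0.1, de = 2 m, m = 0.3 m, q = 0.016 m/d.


S^2 = 8*K2*de*m/q + 4*K1*m^2/q
S^2 = 8*0.1*2*0.3/0.016 + 4*0.9*0.3^2/0.016
S = sqrt(50.2500)

7.0887 m


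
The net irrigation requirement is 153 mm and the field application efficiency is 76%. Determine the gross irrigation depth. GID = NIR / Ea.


Ea = 76% = 0.76
GID = NIR / Ea = 153 / 0.76 = 201.3158 mm

201.3158 mm


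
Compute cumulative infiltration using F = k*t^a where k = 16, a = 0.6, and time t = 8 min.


F = k * t^a = 16 * 8^0.6
F = 16 * 3.482202

55.7152 mm


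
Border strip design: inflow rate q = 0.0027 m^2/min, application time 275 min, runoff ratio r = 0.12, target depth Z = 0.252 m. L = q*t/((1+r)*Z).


L = q*t/((1+r)*Z)
L = 0.0027*275/((1+0.12)*0.252)
L = 0.7425/0.28224

2.6307 m


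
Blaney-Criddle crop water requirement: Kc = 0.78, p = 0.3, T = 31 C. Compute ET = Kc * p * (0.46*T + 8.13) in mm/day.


ET = Kc * p * (0.46*T + 8.13)
ET = 0.78 * 0.3 * (0.46*31 + 8.13)
ET = 0.78 * 0.3 * 22.3900

5.2393 mm/day


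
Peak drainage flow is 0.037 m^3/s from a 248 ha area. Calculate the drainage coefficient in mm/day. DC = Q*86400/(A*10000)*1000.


DC = Q * 86400 / (A * 10000) * 1000
DC = 0.037 * 86400 / (248 * 10000) * 1000
DC = 3196800.0000 / 2480000

1.2890 mm/day


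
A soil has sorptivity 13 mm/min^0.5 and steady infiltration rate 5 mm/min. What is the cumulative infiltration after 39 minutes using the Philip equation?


F = S*sqrt(t) + A*t
F = 13*sqrt(39) + 5*39
F = 13*6.244998 + 195

276.1850 mm


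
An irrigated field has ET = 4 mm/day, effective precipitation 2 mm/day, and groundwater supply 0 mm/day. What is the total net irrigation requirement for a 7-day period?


Daily deficit = ET - Pe - GW = 4 - 2 - 0 = 2 mm/day
NIR = 2 * 7 = 14 mm

14.0000 mm


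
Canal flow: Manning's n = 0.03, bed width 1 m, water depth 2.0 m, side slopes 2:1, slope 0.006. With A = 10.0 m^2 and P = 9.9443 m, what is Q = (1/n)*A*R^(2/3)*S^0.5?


R = A/P = 10.0/9.9443 = 1.005601
Q = (1/0.03) * 10.0 * 1.005601^(2/3) * 0.006^0.5

25.9162 m^3/s


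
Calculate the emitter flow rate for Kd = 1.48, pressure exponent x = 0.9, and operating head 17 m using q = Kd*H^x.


q = Kd * H^x = 1.48 * 17^0.9 = 1.48 * 12.805721

18.9525 L/h


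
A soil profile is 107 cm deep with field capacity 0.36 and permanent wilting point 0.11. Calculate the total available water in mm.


AWC = (FC - PWP) * d * 10
AWC = (0.36 - 0.11) * 107 * 10
AWC = 0.2500 * 107 * 10

267.5000 mm


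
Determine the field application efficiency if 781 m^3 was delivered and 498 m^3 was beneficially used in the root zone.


Ea = V_root / V_field * 100 = 498 / 781 * 100 = 63.7644%

63.7644 %


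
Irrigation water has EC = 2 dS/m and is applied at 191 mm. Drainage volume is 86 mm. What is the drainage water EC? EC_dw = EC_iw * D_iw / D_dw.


EC_dw = EC_iw * D_iw / D_dw
EC_dw = 2 * 191 / 86
EC_dw = 382 / 86

4.4419 dS/m


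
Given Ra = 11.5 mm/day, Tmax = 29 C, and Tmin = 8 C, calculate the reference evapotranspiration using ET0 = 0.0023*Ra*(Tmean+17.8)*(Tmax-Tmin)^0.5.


Tmean = (Tmax + Tmin)/2 = (29 + 8)/2 = 18.5
ET0 = 0.0023 * 11.5 * (18.5 + 17.8) * sqrt(29 - 8)
ET0 = 0.0023 * 11.5 * 36.3 * 4.582576

4.3999 mm/day


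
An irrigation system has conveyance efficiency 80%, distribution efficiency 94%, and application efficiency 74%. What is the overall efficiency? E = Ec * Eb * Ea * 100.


Ec = 0.8, Eb = 0.94, Ea = 0.74
E = 0.8 * 0.94 * 0.74 * 100 = 55.6480%

55.6480 %


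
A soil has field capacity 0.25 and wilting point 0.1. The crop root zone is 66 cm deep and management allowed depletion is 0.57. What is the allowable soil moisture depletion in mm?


SMD = (FC - PWP) * d * MAD * 10
SMD = (0.25 - 0.1) * 66 * 0.57 * 10
SMD = 0.1500 * 66 * 0.57 * 10

56.4300 mm


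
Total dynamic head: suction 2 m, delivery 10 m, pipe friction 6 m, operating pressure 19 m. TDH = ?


TDH = Hs + Hd + hf + Hp = 2 + 10 + 6 + 19 = 37

37 m


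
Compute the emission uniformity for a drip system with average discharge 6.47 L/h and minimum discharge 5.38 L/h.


EU = (q_min/q_avg)*100 = (5.38/6.47)*100 = 83.1530%

83.1530 %


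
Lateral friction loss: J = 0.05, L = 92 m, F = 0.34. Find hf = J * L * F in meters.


hf = J * L * F = 0.05 * 92 * 0.34 = 1.5640 m

1.5640 m


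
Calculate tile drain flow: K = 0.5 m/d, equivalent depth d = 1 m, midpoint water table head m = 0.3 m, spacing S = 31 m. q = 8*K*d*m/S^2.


q = 8*K*d*m/S^2
q = 8*0.5*1*0.3/31^2
q = 1.2000 / 961

0.0012 m/d


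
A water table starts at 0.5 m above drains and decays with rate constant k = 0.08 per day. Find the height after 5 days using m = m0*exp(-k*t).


m = m0 * exp(-k*t)
m = 0.5 * exp(-0.08 * 5)
m = 0.5 * exp(-0.4000)

0.3352 m


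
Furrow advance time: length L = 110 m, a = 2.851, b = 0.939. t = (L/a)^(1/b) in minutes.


t = (L/a)^(1/b)
t = (110/2.851)^(1/0.939)
t = 38.582953^(1/0.939)

48.9161 min
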